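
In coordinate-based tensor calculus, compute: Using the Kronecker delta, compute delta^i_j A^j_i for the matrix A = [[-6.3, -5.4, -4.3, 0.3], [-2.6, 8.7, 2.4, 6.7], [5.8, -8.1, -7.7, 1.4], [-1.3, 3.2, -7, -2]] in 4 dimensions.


The contraction (trace) of a rank-2 tensor is the sum of its diagonal elements.
Diagonal entries: A[1,1] = -6.3, A[2,2] = 8.7, A[3,3] = -7.7, A[4,4] = -2
Tr(A) = -6.3 + 8.7 + -7.7 + -2 = -7.3

-7.3


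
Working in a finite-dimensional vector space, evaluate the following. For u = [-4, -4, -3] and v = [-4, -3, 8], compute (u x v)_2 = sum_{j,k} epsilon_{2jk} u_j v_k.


(u x v)_2 = sum_{j,k} epsilon_{2jk} u_j v_k. Only permutations of (1,2,3) contribute; the two non-zero terms are:
eps_{213} u_1 v_3 = -1 * -4 * 8 = 32
eps_{231} u_3 v_1 = 1 * -3 * -4 = 12
(u x v)_2 = 44

44


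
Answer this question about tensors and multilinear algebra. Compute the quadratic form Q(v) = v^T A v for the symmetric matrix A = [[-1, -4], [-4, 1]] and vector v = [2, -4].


First compute Av:
(Av)_1 = -1*2 + -4*-4 = 14
(Av)_2 = -4*2 + 1*-4 = -12
Av = [14, -12]
Then v^T (Av) = 2*14 + -4*-12
= 28 + 48 = 76

76


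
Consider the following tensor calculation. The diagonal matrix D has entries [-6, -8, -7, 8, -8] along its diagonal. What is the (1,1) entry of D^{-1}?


For a diagonal matrix, the inverse has entries (D^{-1})_{ii} = 1/d_{ii}.
The diagonal entries are: d_{11} = -6, d_{22} = -8, d_{33} = -7, d_{44} = 8, d_{55} = -8
We need (D^{-1})_{11} = 1/d_{11} = 1/-6 = -1/6

-1/6


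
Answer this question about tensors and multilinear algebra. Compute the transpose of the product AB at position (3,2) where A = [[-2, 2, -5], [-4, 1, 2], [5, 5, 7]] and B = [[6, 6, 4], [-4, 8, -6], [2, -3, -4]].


(AB)^T_{ij} = (AB)_{ji} = sum_k A_{jk} B_{ki}.
For i=3, j=2 we need (AB)_{23}:
A_{21} * B_{13} = -4 * 4 = -16
A_{22} * B_{23} = 1 * -6 = -6
A_{23} * B_{33} = 2 * -4 = -8
Sum = -16 + -6 + -8 = -30

-30


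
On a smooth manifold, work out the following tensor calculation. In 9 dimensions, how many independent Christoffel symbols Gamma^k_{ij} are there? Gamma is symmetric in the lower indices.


Christoffel symbols Gamma^k_{ij} are symmetric in i,j, so there are d * d(d+1)/2 independent symbols.
d = 9
d(d+1)/2 = 9 * 10 / 2 = 45
Total = 9 * 45 = 405

405


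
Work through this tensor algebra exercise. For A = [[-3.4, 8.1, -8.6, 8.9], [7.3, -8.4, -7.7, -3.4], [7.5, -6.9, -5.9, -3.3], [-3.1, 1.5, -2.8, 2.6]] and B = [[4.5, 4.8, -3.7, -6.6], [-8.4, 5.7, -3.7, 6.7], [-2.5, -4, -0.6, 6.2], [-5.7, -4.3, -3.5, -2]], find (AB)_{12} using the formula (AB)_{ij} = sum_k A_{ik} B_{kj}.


(AB)_{ij} = sum_k A_{ik} B_{kj}.
For i=1, j=2:
A_{11} * B_{12} = -3.4 * 4.8 = -16.32
A_{12} * B_{22} = 8.1 * 5.7 = 46.17
A_{13} * B_{32} = -8.6 * -4 = 34.4
A_{14} * B_{42} = 8.9 * -4.3 = -38.27
Sum = -16.32 + 46.17 + 34.4 + -38.27 = 25.98

25.98


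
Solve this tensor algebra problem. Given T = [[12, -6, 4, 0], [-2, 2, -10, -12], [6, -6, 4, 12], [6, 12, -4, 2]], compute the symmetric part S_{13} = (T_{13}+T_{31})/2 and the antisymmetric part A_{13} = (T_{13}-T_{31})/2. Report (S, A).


T_{13} = 4
T_{31} = 6
S_{13} = (4 + 6)/2 = 10/2 = 5
A_{13} = (4 - 6)/2 = -2/2 = -1
Check: S + A = 5 + -1 = 4 = T_{13}.

(5, -1)


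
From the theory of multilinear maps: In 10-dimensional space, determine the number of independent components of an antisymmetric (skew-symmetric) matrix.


An antisymmetric rank-2 tensor satisfies A_{ij} = -A_{ji}, so diagonal entries are zero.
The independent components are the upper-triangular entries: C(n, 2) = n(n-1)/2.
n = 10
C(10, 2) = 10 * 9 / 2 = 90 / 2 = 45

45


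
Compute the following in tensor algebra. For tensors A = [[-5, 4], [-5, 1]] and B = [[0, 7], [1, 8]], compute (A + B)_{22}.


Tensor addition is component-wise: (A + B)_{ij} = A_{ij} + B_{ij}.
A_{22} = 1
B_{22} = 8
(A + B)_{22} = 1 + 8 = 9

9


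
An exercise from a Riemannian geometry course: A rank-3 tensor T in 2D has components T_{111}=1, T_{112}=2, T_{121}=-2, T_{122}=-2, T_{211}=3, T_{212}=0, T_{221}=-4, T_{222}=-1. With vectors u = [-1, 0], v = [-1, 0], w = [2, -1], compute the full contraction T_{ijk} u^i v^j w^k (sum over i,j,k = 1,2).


S = sum over i,j,k of T_{ijk} u_i v_j w_k. Expanding all 8 terms:
T_{111}*u_1*v_1*w_1 = 1*-1*-1*2 = 2  (running total: 2)
T_{112}*u_1*v_1*w_2 = 2*-1*-1*-1 = -2  (running total: 0)
T_{121}*u_1*v_2*w_1 = -2*-1*0*2 = 0  (running total: 0)
T_{122}*u_1*v_2*w_2 = -2*-1*0*-1 = 0  (running total: 0)
T_{211}*u_2*v_1*w_1 = 3*0*-1*2 = 0  (running total: 0)
T_{212}*u_2*v_1*w_2 = 0*0*-1*-1 = 0  (running total: 0)
T_{221}*u_2*v_2*w_1 = -4*0*0*2 = 0  (running total: 0)
T_{222}*u_2*v_2*w_2 = -1*0*0*-1 = 0  (running total: 0)
S = 0

0


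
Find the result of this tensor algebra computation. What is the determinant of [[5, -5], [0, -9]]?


For a 2x2 matrix [[a, b], [c, d]], det = a*d - b*c.
a = 5, b = -5, c = 0, d = -9
a*d = 5 * -9 = -45
b*c = -5 * 0 = 0
det = -45 - 0 = -45

-45


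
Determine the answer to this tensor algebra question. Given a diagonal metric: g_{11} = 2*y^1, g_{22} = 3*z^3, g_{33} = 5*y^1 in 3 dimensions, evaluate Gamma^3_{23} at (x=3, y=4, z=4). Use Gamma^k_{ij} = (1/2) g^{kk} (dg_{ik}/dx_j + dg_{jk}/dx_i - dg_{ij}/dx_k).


For a diagonal metric, Gamma^k_{ij} = (1/2) g^{kk} (dg_{ik}/dx_j + dg_{jk}/dx_i - dg_{ij}/dx_k).
The metric is diagonal, so g_{ab} = 0 for a != b.
At the given point: g_{11} = 8, g_{22} = 192, g_{33} = 20
g^{33} = 1/20
dg_{23}/dx_3 = 0 (off-diagonal)
dg_{33}/dx_2 = dg_{33}/dx_2 = 5
dg_{23}/dx_3 = 0 (off-diagonal)
Numerator = 0 + 5 - 0 = 5
Gamma^3_{23} = 5 / (2 * 20) = 1/8

1/8


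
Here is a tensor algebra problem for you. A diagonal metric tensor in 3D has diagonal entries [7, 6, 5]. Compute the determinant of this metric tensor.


For a diagonal metric, the determinant is the product of diagonal entries.
Diagonal entries: 7, 6, 5
det(g) = 7 * 6 * 5 = 210

210


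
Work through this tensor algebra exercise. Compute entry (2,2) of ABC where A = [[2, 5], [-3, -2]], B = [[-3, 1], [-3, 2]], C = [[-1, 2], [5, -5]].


(ABC)_{22} = sum_m (AB)_{2m} C_{m2}. First compute row 2 of AB.
(AB)_{21} = -3*-3 + -2*-3 = 15
(AB)_{22} = -3*1 + -2*2 = -7
Now contract with column 2 of C:
(AB)_{21} * C_{12} = 15 * 2 = 30
(AB)_{22} * C_{22} = -7 * -5 = 35
(ABC)_{22} = 30 + 35 = 65

65


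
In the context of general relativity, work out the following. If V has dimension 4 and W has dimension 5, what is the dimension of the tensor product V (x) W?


The dimension of a tensor product is the product of dimensions.
dim(V) = 4, dim(W) = 5
dim(V (x) W) = 4 * 5 = 20

20


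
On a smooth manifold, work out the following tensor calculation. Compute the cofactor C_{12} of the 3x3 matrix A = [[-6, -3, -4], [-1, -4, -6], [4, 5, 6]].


To find cofactor C_{12}, delete row 1 and column 2.
The resulting 2x2 submatrix is: [[-1, -6], [4, 6]]
Minor M_{12} = -1*6 - -6*4
  = -6 - -24 = 18
Sign = (-1)^(1+2) = (-1)^3 = -1
Cofactor C_{12} = -1 * 18 = -18

-18


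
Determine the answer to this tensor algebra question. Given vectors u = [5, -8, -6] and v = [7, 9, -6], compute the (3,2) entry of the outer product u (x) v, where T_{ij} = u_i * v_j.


The outer product entry T_{ij} = u_i * v_j.
We need i=3, j=2.
u_3 = -6, v_2 = 9
T_{3,2} = -6 * 9 = -54

-54


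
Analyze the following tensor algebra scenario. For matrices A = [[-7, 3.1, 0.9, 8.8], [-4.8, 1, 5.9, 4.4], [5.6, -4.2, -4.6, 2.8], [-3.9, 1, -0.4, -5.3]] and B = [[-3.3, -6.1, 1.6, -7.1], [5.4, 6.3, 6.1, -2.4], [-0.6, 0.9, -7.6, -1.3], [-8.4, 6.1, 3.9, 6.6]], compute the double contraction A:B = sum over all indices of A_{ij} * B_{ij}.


A:B = sum over all i,j of A_{ij} * B_{ij}.
Row 1: -7*-3.3=23.1, 3.1*-6.1=-18.91, 0.9*1.6=1.44, 8.8*-7.1=-62.48 => row sum = -56.85
Row 2: -4.8*5.4=-25.92, 1*6.3=6.3, 5.9*6.1=35.99, 4.4*-2.4=-10.56 => row sum = 5.81
Row 3: 5.6*-0.6=-3.36, -4.2*0.9=-3.78, -4.6*-7.6=34.96, 2.8*-1.3=-3.64 => row sum = 24.18
Row 4: -3.9*-8.4=32.76, 1*6.1=6.1, -0.4*3.9=-1.56, -5.3*6.6=-34.98 => row sum = 2.32
Total = -56.85 + 5.81 + 24.18 + 2.32 = -24.54

-24.54


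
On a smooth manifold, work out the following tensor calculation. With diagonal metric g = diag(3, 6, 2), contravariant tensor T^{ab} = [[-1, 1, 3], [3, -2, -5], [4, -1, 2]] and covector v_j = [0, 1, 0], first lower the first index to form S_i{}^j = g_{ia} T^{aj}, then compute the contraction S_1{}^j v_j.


Step 1: lower the first index. For a diagonal metric, g_{ia} T^{aj} = g_{ii} T^{ij} (no sum on i).
g_{11} = 3
S_1{}^1 = 3 * T^{11} = 3 * -1 = -3
S_1{}^2 = 3 * T^{12} = 3 * 1 = 3
S_1{}^3 = 3 * T^{13} = 3 * 3 = 9
Step 2: contract S_1{}^j with v_j.
S_1{}^1 * v_1 = -3 * 0 = 0
S_1{}^2 * v_2 = 3 * 1 = 3
S_1{}^3 * v_3 = 9 * 0 = 0
Result = 0 + 3 + 0 = 3

3


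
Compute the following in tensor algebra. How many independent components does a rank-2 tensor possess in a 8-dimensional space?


The number of components of a rank-r tensor in d dimensions is d^r.
Here d = 8 and r = 2.
8^2 = 64

64


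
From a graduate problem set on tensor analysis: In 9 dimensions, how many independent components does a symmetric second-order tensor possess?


A symmetric rank-2 tensor in d dimensions has d(d+1)/2 independent components.
d = 9
d(d+1)/2 = 9 * 10 / 2 = 90 / 2 = 45

45


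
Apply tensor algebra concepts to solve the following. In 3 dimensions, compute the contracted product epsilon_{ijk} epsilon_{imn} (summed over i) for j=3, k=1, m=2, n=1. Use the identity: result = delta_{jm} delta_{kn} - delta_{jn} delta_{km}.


Using the identity: epsilon_{ijk} epsilon_{imn} = delta_{jm} delta_{kn} - delta_{jn} delta_{km}.
delta_{32} = 0
delta_{11} = 1
delta_{31} = 0
delta_{12} = 0
Result = 0 * 1 - 0 * 0 = 0 - 0 = 0

0


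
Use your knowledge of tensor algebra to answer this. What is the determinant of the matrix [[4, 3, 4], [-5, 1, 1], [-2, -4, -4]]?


Expanding along the first row, det(A) = a11*M_11 - a12*M_12 + a13*M_13, where M_1j is the (1,j) minor.
Minor M_11 = 1*-4 - 1*-4 = 0
Minor M_12 = -5*-4 - 1*-2 = 22
Minor M_13 = -5*-4 - 1*-2 = 22
det = 4*(0) - 3*(22) + 4*(22)
    = 0 - 66 + 88
    = 22

22


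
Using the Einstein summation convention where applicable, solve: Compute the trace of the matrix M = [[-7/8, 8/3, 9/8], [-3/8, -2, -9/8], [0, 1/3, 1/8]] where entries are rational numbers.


The trace is the sum of diagonal entries.
Diagonal: M[1,1] = -7/8, M[2,2] = -2, M[3,3] = 1/8
Tr(M) = -7/8 + -2 + 1/8
Computing step by step:
After adding M[1,1]: -7/8
After adding M[2,2]: -23/8
After adding M[3,3]: -11/4
Tr(M) = -11/4

-11/4


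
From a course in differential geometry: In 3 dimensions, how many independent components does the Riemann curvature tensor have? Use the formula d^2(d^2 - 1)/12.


The Riemann tensor in d dimensions has d^2(d^2 - 1)/12 independent components.
d = 3, so d^2 = 9
d^2 - 1 = 8
d^2(d^2 - 1) = 9 * 8 = 72
Divide by 12: 72 / 12 = 6

6


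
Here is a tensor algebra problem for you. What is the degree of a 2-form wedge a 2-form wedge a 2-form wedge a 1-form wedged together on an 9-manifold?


The degree of a wedge product is the sum of the degrees of the individual forms.
Degrees: 2, 2, 2, 1
Total degree = 2 + 2 + 2 + 1 = 7

7


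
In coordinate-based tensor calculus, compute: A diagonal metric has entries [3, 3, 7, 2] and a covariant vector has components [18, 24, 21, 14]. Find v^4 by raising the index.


To raise an index with a diagonal metric: v^i = v_i / g_{ii}.
For index 4: v_4 = 14, g_{44} = 2
v^4 = 14 / 2 = 7

7


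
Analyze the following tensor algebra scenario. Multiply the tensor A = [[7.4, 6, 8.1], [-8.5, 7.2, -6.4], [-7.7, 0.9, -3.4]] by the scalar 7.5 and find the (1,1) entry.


Scalar multiplication: (cA)_{ij} = c * A_{ij}.
c = 7.5
A_{11} = 7.4
(cA)_{11} = 7.5 * 7.4 = 55.5

55.5


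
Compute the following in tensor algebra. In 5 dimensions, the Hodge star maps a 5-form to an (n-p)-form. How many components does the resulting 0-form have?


The Hodge dual of a p-form on an n-dimensional manifold is an (n-p)-form.
n = 5, p = 5, so dual degree = 5 - 5 = 0
The number of components is C(n, n-p) = C(5, 0) = 1

1


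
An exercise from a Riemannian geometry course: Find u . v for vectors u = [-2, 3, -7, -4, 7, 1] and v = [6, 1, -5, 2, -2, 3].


The inner product u . v = sum of u_i * v_i.
Term-by-term: -2 * 6, 3 * 1, -7 * -5, -4 * 2, 7 * -2, 1 * 3
Products: -12, 3, 35, -8, -14, 3
Sum = -12 + 3 + 35 + -8 + -14 + 3 = 7

7


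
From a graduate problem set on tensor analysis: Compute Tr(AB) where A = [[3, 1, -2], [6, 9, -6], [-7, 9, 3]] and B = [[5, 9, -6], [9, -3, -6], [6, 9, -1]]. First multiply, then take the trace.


Tr(AB) = sum_i (AB)_{ii} where (AB)_{ii} = sum_k A_{ik} B_{ki}.
(AB)_{11} = 3*5 + 1*9 + -2*6 = 12
(AB)_{22} = 6*9 + 9*-3 + -6*9 = -27
(AB)_{33} = -7*-6 + 9*-6 + 3*-1 = -15
Tr(AB) = 12 + -27 + -15 = -30

-30


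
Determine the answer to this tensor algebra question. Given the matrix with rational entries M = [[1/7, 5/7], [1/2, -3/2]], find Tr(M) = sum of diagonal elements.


The trace is the sum of diagonal entries.
Diagonal: M[1,1] = 1/7, M[2,2] = -3/2
Tr(M) = 1/7 + -3/2
Computing step by step:
After adding M[1,1]: 1/7
After adding M[2,2]: -19/14
Tr(M) = -19/14

-19/14


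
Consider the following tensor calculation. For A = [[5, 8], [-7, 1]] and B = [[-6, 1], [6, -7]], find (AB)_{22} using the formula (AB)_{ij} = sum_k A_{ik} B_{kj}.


(AB)_{ij} = sum_k A_{ik} B_{kj}.
For i=2, j=2:
A_{21} * B_{12} = -7 * 1 = -7
A_{22} * B_{22} = 1 * -7 = -7
Sum = -7 + -7 = -14

-14


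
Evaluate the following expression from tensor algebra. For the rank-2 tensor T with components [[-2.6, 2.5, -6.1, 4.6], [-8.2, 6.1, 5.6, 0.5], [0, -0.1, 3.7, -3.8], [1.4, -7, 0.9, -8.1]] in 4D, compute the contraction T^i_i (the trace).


The contraction (trace) of a rank-2 tensor is the sum of its diagonal elements.
Diagonal entries: A[1,1] = -2.6, A[2,2] = 6.1, A[3,3] = 3.7, A[4,4] = -8.1
Tr(A) = -2.6 + 6.1 + 3.7 + -8.1 = -0.9

-0.9


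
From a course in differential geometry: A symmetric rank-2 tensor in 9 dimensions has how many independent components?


A symmetric rank-2 tensor in d dimensions has d(d+1)/2 independent components.
d = 9
d(d+1)/2 = 9 * 10 / 2 = 90 / 2 = 45

45


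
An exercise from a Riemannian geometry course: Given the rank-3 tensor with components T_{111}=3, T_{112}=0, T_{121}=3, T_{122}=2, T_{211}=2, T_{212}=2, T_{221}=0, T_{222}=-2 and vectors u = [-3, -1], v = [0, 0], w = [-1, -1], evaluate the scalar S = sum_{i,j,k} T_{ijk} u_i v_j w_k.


S = sum over i,j,k of T_{ijk} u_i v_j w_k. Expanding all 8 terms:
T_{111}*u_1*v_1*w_1 = 3*-3*0*-1 = 0  (running total: 0)
T_{112}*u_1*v_1*w_2 = 0*-3*0*-1 = 0  (running total: 0)
T_{121}*u_1*v_2*w_1 = 3*-3*0*-1 = 0  (running total: 0)
T_{122}*u_1*v_2*w_2 = 2*-3*0*-1 = 0  (running total: 0)
T_{211}*u_2*v_1*w_1 = 2*-1*0*-1 = 0  (running total: 0)
T_{212}*u_2*v_1*w_2 = 2*-1*0*-1 = 0  (running total: 0)
T_{221}*u_2*v_2*w_1 = 0*-1*0*-1 = 0  (running total: 0)
T_{222}*u_2*v_2*w_2 = -2*-1*0*-1 = 0  (running total: 0)
S = 0

0


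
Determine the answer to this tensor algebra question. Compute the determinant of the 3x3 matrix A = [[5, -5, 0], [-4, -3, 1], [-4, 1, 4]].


Expanding along the first row, det(A) = a11*M_11 - a12*M_12 + a13*M_13, where M_1j is the (1,j) minor.
Minor M_11 = -3*4 - 1*1 = -13
Minor M_12 = -4*4 - 1*-4 = -12
Minor M_13 = -4*1 - -3*-4 = -16
det = 5*(-13) - -5*(-12) + 0*(-16)
    = -65 - 60 + 0
    = -125

-125


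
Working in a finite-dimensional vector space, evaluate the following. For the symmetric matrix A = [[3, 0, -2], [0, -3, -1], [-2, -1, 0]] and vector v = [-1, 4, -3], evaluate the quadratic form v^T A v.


First compute Av:
(Av)_1 = 3*-1 + 0*4 + -2*-3 = 3
(Av)_2 = 0*-1 + -3*4 + -1*-3 = -9
(Av)_3 = -2*-1 + -1*4 + 0*-3 = -2
Av = [3, -9, -2]
Then v^T (Av) = -1*3 + 4*-9 + -3*-2
= -3 + -36 + 6 = -33

-33


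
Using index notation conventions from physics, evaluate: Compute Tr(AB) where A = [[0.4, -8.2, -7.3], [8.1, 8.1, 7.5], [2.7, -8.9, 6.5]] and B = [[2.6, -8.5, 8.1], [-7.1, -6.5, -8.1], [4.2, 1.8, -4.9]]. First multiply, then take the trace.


Tr(AB) = sum_i (AB)_{ii} where (AB)_{ii} = sum_k A_{ik} B_{ki}.
(AB)_{11} = 0.4*2.6 + -8.2*-7.1 + -7.3*4.2 = 28.6
(AB)_{22} = 8.1*-8.5 + 8.1*-6.5 + 7.5*1.8 = -108
(AB)_{33} = 2.7*8.1 + -8.9*-8.1 + 6.5*-4.9 = 62.11
Tr(AB) = 28.6 + -108 + 62.11 = -17.29

-17.29


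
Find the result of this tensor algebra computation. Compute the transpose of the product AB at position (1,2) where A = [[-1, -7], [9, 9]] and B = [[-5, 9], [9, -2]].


(AB)^T_{ij} = (AB)_{ji} = sum_k A_{jk} B_{ki}.
For i=1, j=2 we need (AB)_{21}:
A_{21} * B_{11} = 9 * -5 = -45
A_{22} * B_{21} = 9 * 9 = 81
Sum = -45 + 81 = 36

36


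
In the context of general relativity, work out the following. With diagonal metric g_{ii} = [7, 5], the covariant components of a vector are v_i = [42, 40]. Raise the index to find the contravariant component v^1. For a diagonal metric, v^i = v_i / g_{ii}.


To raise an index with a diagonal metric: v^i = v_i / g_{ii}.
For index 1: v_1 = 42, g_{11} = 7
v^1 = 42 / 7 = 6

6


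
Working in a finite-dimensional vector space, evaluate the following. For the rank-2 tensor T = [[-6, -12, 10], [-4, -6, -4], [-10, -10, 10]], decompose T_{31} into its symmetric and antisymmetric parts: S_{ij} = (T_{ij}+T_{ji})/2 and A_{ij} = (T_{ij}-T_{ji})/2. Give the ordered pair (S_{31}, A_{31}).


T_{31} = -10
T_{13} = 10
S_{31} = (-10 + 10)/2 = 0/2 = 0
A_{31} = (-10 - 10)/2 = -20/2 = -10
Check: S + A = 0 + -10 = -10 = T_{31}.

(0, -10)


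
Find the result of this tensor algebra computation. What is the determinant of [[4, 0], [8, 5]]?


For a 2x2 matrix [[a, b], [c, d]], det = a*d - b*c.
a = 4, b = 0, c = 8, d = 5
a*d = 4 * 5 = 20
b*c = 0 * 8 = 0
det = 20 - 0 = 20

20


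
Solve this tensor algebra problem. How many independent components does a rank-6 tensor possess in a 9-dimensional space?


The number of components of a rank-r tensor in d dimensions is d^r.
Here d = 9 and r = 6.
9^6 = 531441

531441


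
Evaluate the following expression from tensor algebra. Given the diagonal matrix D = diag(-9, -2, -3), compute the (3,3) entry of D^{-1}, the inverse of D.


For a diagonal matrix, the inverse has entries (D^{-1})_{ii} = 1/d_{ii}.
The diagonal entries are: d_{11} = -9, d_{22} = -2, d_{33} = -3
We need (D^{-1})_{33} = 1/d_{33} = 1/-3 = -1/3

-1/3


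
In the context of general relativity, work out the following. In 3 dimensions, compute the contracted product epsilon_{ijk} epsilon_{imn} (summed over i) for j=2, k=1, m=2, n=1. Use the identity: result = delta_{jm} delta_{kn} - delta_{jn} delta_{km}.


Using the identity: epsilon_{ijk} epsilon_{imn} = delta_{jm} delta_{kn} - delta_{jn} delta_{km}.
delta_{22} = 1
delta_{11} = 1
delta_{21} = 0
delta_{12} = 0
Result = 1 * 1 - 0 * 0 = 1 - 0 = 1

1


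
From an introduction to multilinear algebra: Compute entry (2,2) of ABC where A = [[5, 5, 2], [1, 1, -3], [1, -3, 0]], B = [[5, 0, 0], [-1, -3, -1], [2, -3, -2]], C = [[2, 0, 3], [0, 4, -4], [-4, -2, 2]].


(ABC)_{22} = sum_m (AB)_{2m} C_{m2}. First compute row 2 of AB.
(AB)_{21} = 1*5 + 1*-1 + -3*2 = -2
(AB)_{22} = 1*0 + 1*-3 + -3*-3 = 6
(AB)_{23} = 1*0 + 1*-1 + -3*-2 = 5
Now contract with column 2 of C:
(AB)_{21} * C_{12} = -2 * 0 = 0
(AB)_{22} * C_{22} = 6 * 4 = 24
(AB)_{23} * C_{32} = 5 * -2 = -10
(ABC)_{22} = 0 + 24 + -10 = 14

14


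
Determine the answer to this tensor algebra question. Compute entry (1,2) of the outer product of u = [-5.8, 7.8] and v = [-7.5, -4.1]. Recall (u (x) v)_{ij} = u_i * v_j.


The outer product entry T_{ij} = u_i * v_j.
We need i=1, j=2.
u_1 = -5.8, v_2 = -4.1
T_{1,2} = -5.8 * -4.1 = 23.78

23.78


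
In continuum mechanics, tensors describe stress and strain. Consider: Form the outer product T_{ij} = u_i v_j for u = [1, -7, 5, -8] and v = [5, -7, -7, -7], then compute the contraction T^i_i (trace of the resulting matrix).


The outer product gives T_{ij} = u_i v_j.
The trace (contraction) is Tr(T) = sum_i T_{ii} = sum_i u_i v_i.
Diagonal entries:
T_{11} = u_1 * v_1 = 1 * 5 = 5
T_{22} = u_2 * v_2 = -7 * -7 = 49
T_{33} = u_3 * v_3 = 5 * -7 = -35
T_{44} = u_4 * v_4 = -8 * -7 = 56
Tr(T) = 5 + 49 + -35 + 56 = 75

75


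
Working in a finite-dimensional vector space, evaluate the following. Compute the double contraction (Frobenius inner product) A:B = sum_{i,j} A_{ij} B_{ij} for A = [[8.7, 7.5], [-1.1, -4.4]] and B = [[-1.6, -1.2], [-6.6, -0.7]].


A:B = sum over all i,j of A_{ij} * B_{ij}.
Row 1: 8.7*-1.6=-13.92, 7.5*-1.2=-9 => row sum = -22.92
Row 2: -1.1*-6.6=7.26, -4.4*-0.7=3.08 => row sum = 10.34
Total = -22.92 + 10.34 = -12.58

-12.58


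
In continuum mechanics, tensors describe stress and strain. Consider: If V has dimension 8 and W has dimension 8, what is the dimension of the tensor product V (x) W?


The dimension of a tensor product is the product of dimensions.
dim(V) = 8, dim(W) = 8
dim(V (x) W) = 8 * 8 = 64

64


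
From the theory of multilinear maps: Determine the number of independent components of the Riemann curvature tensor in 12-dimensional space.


The Riemann tensor in d dimensions has d^2(d^2 - 1)/12 independent components.
d = 12, so d^2 = 144
d^2 - 1 = 143
d^2(d^2 - 1) = 144 * 143 = 20592
Divide by 12: 20592 / 12 = 1716

1716


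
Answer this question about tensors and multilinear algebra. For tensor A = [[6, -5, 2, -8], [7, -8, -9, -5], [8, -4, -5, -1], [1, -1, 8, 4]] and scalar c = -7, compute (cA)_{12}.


Scalar multiplication: (cA)_{ij} = c * A_{ij}.
c = -7
A_{12} = -5
(cA)_{12} = -7 * -5 = 35

35


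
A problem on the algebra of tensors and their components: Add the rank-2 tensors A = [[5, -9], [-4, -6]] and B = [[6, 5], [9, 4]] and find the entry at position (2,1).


Tensor addition is component-wise: (A + B)_{ij} = A_{ij} + B_{ij}.
A_{21} = -4
B_{21} = 9
(A + B)_{21} = -4 + 9 = 5

5


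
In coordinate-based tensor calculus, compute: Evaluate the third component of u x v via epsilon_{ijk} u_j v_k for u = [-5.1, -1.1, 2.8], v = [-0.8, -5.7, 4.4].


(u x v)_3 = sum_{j,k} epsilon_{3jk} u_j v_k. Only permutations of (1,2,3) contribute; the two non-zero terms are:
eps_{312} u_1 v_2 = 1 * -5.1 * -5.7 = 29.07
eps_{321} u_2 v_1 = -1 * -1.1 * -0.8 = -0.88
(u x v)_3 = 28.19

28.19


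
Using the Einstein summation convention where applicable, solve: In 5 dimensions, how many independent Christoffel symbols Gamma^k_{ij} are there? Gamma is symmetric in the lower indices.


Christoffel symbols Gamma^k_{ij} are symmetric in i,j, so there are d * d(d+1)/2 independent symbols.
d = 5
d(d+1)/2 = 5 * 6 / 2 = 15
Total = 5 * 15 = 75

75


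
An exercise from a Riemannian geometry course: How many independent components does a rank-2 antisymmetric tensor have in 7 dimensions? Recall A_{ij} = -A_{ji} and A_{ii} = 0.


An antisymmetric rank-2 tensor satisfies A_{ij} = -A_{ji}, so diagonal entries are zero.
The independent components are the upper-triangular entries: C(n, 2) = n(n-1)/2.
n = 7
C(7, 2) = 7 * 6 / 2 = 42 / 2 = 21

21


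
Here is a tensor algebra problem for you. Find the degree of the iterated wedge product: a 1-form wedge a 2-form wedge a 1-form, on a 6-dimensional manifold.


The degree of a wedge product is the sum of the degrees of the individual forms.
Degrees: 1, 2, 1
Total degree = 1 + 2 + 1 = 4

4


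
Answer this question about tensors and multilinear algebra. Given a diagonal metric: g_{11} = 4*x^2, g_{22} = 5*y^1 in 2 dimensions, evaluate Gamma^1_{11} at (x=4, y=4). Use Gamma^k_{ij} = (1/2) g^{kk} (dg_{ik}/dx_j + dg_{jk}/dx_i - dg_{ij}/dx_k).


For a diagonal metric, Gamma^k_{ij} = (1/2) g^{kk} (dg_{ik}/dx_j + dg_{jk}/dx_i - dg_{ij}/dx_k).
The metric is diagonal, so g_{ab} = 0 for a != b.
At the given point: g_{11} = 64, g_{22} = 20
g^{11} = 1/64
dg_{11}/dx_1 = dg_{11}/dx_1 = 32
dg_{11}/dx_1 = dg_{11}/dx_1 = 32
dg_{11}/dx_1 = dg_{11}/dx_1 = 32
Numerator = 32 + 32 - 32 = 32
Gamma^1_{11} = 32 / (2 * 64) = 1/4

1/4


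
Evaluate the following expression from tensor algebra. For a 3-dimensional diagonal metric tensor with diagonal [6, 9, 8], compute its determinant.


For a diagonal metric, the determinant is the product of diagonal entries.
Diagonal entries: 6, 9, 8
det(g) = 6 * 9 * 8 = 432

432


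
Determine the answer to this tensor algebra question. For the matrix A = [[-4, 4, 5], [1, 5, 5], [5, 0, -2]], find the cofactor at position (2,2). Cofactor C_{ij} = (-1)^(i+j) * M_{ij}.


To find cofactor C_{22}, delete row 2 and column 2.
The resulting 2x2 submatrix is: [[-4, 5], [5, -2]]
Minor M_{22} = -4*-2 - 5*5
  = 8 - 25 = -17
Sign = (-1)^(2+2) = (-1)^4 = 1
Cofactor C_{22} = 1 * -17 = -17

-17


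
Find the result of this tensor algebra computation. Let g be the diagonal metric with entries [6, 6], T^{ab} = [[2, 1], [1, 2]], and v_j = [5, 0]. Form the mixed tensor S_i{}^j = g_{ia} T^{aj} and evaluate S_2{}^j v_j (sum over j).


Step 1: lower the first index. For a diagonal metric, g_{ia} T^{aj} = g_{ii} T^{ij} (no sum on i).
g_{22} = 6
S_2{}^1 = 6 * T^{21} = 6 * 1 = 6
S_2{}^2 = 6 * T^{22} = 6 * 2 = 12
Step 2: contract S_2{}^j with v_j.
S_2{}^1 * v_1 = 6 * 5 = 30
S_2{}^2 * v_2 = 12 * 0 = 0
Result = 30 + 0 = 30

30


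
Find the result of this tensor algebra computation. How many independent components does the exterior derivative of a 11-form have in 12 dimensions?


The exterior derivative of a p-form is a (p+1)-form.
Its number of independent components is C(n, p+1).
n = 12, p+1 = 12
C(12, 12) = 1

1


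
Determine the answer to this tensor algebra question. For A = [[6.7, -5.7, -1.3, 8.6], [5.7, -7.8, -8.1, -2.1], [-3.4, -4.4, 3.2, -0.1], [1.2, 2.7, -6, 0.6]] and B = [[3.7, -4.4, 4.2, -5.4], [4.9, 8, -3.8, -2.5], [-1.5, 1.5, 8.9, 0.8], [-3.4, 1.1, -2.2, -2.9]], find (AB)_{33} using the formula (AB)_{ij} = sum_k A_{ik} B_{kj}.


(AB)_{ij} = sum_k A_{ik} B_{kj}.
For i=3, j=3:
A_{31} * B_{13} = -3.4 * 4.2 = -14.28
A_{32} * B_{23} = -4.4 * -3.8 = 16.72
A_{33} * B_{33} = 3.2 * 8.9 = 28.48
A_{34} * B_{43} = -0.1 * -2.2 = 0.22
Sum = -14.28 + 16.72 + 28.48 + 0.22 = 31.14

31.14


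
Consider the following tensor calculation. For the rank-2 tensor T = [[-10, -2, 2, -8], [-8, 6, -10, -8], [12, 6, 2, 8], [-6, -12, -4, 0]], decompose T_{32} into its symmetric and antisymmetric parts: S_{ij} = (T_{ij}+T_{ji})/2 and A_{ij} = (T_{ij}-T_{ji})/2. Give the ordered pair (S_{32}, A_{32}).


T_{32} = 6
T_{23} = -10
S_{32} = (6 + -10)/2 = -4/2 = -2
A_{32} = (6 - -10)/2 = 16/2 = 8
Check: S + A = -2 + 8 = 6 = T_{32}.

(-2, 8)


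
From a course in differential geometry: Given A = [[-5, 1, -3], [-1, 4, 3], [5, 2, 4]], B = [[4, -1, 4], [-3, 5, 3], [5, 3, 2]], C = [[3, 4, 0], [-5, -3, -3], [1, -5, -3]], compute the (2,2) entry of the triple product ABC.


(ABC)_{22} = sum_m (AB)_{2m} C_{m2}. First compute row 2 of AB.
(AB)_{21} = -1*4 + 4*-3 + 3*5 = -1
(AB)_{22} = -1*-1 + 4*5 + 3*3 = 30
(AB)_{23} = -1*4 + 4*3 + 3*2 = 14
Now contract with column 2 of C:
(AB)_{21} * C_{12} = -1 * 4 = -4
(AB)_{22} * C_{22} = 30 * -3 = -90
(AB)_{23} * C_{32} = 14 * -5 = -70
(ABC)_{22} = -4 + -90 + -70 = -164

-164


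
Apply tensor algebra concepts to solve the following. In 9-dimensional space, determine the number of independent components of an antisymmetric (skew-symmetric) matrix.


An antisymmetric rank-2 tensor satisfies A_{ij} = -A_{ji}, so diagonal entries are zero.
The independent components are the upper-triangular entries: C(n, 2) = n(n-1)/2.
n = 9
C(9, 2) = 9 * 8 / 2 = 72 / 2 = 36

36


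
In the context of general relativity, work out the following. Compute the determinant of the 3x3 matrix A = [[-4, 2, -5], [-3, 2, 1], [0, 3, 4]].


Expanding along the first row, det(A) = a11*M_11 - a12*M_12 + a13*M_13, where M_1j is the (1,j) minor.
Minor M_11 = 2*4 - 1*3 = 5
Minor M_12 = -3*4 - 1*0 = -12
Minor M_13 = -3*3 - 2*0 = -9
det = -4*(5) - 2*(-12) + -5*(-9)
    = -20 - -24 + 45
    = 49

49


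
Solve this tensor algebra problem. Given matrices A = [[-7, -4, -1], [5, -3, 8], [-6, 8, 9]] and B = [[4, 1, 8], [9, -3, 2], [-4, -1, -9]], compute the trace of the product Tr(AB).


Tr(AB) = sum_i (AB)_{ii} where (AB)_{ii} = sum_k A_{ik} B_{ki}.
(AB)_{11} = -7*4 + -4*9 + -1*-4 = -60
(AB)_{22} = 5*1 + -3*-3 + 8*-1 = 6
(AB)_{33} = -6*8 + 8*2 + 9*-9 = -113
Tr(AB) = -60 + 6 + -113 = -167

-167


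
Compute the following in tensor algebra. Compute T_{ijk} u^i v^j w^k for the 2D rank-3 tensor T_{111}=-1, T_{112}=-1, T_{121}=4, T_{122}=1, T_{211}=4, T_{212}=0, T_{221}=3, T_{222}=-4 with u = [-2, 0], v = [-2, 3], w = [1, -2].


S = sum over i,j,k of T_{ijk} u_i v_j w_k. Expanding all 8 terms:
T_{111}*u_1*v_1*w_1 = -1*-2*-2*1 = -4  (running total: -4)
T_{112}*u_1*v_1*w_2 = -1*-2*-2*-2 = 8  (running total: 4)
T_{121}*u_1*v_2*w_1 = 4*-2*3*1 = -24  (running total: -20)
T_{122}*u_1*v_2*w_2 = 1*-2*3*-2 = 12  (running total: -8)
T_{211}*u_2*v_1*w_1 = 4*0*-2*1 = 0  (running total: -8)
T_{212}*u_2*v_1*w_2 = 0*0*-2*-2 = 0  (running total: -8)
T_{221}*u_2*v_2*w_1 = 3*0*3*1 = 0  (running total: -8)
T_{222}*u_2*v_2*w_2 = -4*0*3*-2 = 0  (running total: -8)
S = -8

-8


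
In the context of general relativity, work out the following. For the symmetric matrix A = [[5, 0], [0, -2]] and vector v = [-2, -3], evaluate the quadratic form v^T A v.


First compute Av:
(Av)_1 = 5*-2 + 0*-3 = -10
(Av)_2 = 0*-2 + -2*-3 = 6
Av = [-10, 6]
Then v^T (Av) = -2*-10 + -3*6
= 20 + -18 = 2

2


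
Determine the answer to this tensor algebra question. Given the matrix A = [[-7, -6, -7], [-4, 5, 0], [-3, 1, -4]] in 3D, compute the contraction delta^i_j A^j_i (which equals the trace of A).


The contraction (trace) of a rank-2 tensor is the sum of its diagonal elements.
Diagonal entries: A[1,1] = -7, A[2,2] = 5, A[3,3] = -4
Tr(A) = -7 + 5 + -4 = -6

-6


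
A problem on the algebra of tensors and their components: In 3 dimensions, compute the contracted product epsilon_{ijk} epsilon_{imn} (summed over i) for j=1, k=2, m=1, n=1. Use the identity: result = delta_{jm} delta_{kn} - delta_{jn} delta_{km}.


Using the identity: epsilon_{ijk} epsilon_{imn} = delta_{jm} delta_{kn} - delta_{jn} delta_{km}.
delta_{11} = 1
delta_{21} = 0
delta_{11} = 1
delta_{21} = 0
Result = 1 * 0 - 1 * 0 = 0 - 0 = 0

0


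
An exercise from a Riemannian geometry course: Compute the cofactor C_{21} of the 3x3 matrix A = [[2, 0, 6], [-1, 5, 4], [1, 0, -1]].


To find cofactor C_{21}, delete row 2 and column 1.
The resulting 2x2 submatrix is: [[0, 6], [0, -1]]
Minor M_{21} = 0*-1 - 6*0
  = 0 - 0 = 0
Sign = (-1)^(2+1) = (-1)^3 = -1
Cofactor C_{21} = -1 * 0 = 0

0


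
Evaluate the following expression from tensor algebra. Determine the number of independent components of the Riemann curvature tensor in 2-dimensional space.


The Riemann tensor in d dimensions has d^2(d^2 - 1)/12 independent components.
d = 2, so d^2 = 4
d^2 - 1 = 3
d^2(d^2 - 1) = 4 * 3 = 12
Divide by 12: 12 / 12 = 1

1


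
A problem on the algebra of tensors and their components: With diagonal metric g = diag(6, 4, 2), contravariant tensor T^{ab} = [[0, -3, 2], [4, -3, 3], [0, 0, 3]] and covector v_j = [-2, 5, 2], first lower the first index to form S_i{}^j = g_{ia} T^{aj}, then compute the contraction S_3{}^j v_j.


Step 1: lower the first index. For a diagonal metric, g_{ia} T^{aj} = g_{ii} T^{ij} (no sum on i).
g_{33} = 2
S_3{}^1 = 2 * T^{31} = 2 * 0 = 0
S_3{}^2 = 2 * T^{32} = 2 * 0 = 0
S_3{}^3 = 2 * T^{33} = 2 * 3 = 6
Step 2: contract S_3{}^j with v_j.
S_3{}^1 * v_1 = 0 * -2 = 0
S_3{}^2 * v_2 = 0 * 5 = 0
S_3{}^3 * v_3 = 6 * 2 = 12
Result = 0 + 0 + 12 = 12

12


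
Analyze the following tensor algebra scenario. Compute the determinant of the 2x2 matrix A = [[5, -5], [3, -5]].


For a 2x2 matrix [[a, b], [c, d]], det = a*d - b*c.
a = 5, b = -5, c = 3, d = -5
a*d = 5 * -5 = -25
b*c = -5 * 3 = -15
det = -25 - -15 = -10

-10


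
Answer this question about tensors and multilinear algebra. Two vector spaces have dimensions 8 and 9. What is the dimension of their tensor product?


The dimension of a tensor product is the product of dimensions.
dim(V) = 8, dim(W) = 9
dim(V (x) W) = 8 * 9 = 72

72


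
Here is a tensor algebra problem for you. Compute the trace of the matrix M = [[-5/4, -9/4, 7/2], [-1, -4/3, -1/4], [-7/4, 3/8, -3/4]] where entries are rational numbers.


The trace is the sum of diagonal entries.
Diagonal: M[1,1] = -5/4, M[2,2] = -4/3, M[3,3] = -3/4
Tr(M) = -5/4 + -4/3 + -3/4
Computing step by step:
After adding M[1,1]: -5/4
After adding M[2,2]: -31/12
After adding M[3,3]: -10/3
Tr(M) = -10/3

-10/3


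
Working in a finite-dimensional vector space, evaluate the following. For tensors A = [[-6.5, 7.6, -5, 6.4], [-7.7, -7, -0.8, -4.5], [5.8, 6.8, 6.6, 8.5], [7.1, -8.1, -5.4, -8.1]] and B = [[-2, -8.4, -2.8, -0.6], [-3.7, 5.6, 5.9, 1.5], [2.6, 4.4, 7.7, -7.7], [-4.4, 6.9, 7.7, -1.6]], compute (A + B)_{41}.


Tensor addition is component-wise: (A + B)_{ij} = A_{ij} + B_{ij}.
A_{41} = 7.1
B_{41} = -4.4
(A + B)_{41} = 7.1 + -4.4 = 2.7

2.7


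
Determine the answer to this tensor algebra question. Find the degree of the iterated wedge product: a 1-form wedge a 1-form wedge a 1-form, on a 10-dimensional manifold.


The degree of a wedge product is the sum of the degrees of the individual forms.
Degrees: 1, 1, 1
Total degree = 1 + 1 + 1 = 3

3


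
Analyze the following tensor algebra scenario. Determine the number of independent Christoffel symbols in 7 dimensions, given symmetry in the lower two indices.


Christoffel symbols Gamma^k_{ij} are symmetric in i,j, so there are d * d(d+1)/2 independent symbols.
d = 7
d(d+1)/2 = 7 * 8 / 2 = 28
Total = 7 * 28 = 196

196


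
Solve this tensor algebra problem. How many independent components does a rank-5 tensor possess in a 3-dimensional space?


The number of components of a rank-r tensor in d dimensions is d^r.
Here d = 3 and r = 5.
3^5 = 243

243


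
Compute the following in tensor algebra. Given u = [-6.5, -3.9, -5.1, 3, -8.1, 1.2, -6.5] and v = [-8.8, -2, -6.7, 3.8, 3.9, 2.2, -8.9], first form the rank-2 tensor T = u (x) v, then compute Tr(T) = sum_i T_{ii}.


The outer product gives T_{ij} = u_i v_j.
The trace (contraction) is Tr(T) = sum_i T_{ii} = sum_i u_i v_i.
Diagonal entries:
T_{11} = u_1 * v_1 = -6.5 * -8.8 = 57.2
T_{22} = u_2 * v_2 = -3.9 * -2 = 7.8
T_{33} = u_3 * v_3 = -5.1 * -6.7 = 34.17
T_{44} = u_4 * v_4 = 3 * 3.8 = 11.4
T_{55} = u_5 * v_5 = -8.1 * 3.9 = -31.59
T_{66} = u_6 * v_6 = 1.2 * 2.2 = 2.64
T_{77} = u_7 * v_7 = -6.5 * -8.9 = 57.85
Tr(T) = 57.2 + 7.8 + 34.17 + 11.4 + -31.59 + 2.64 + 57.85 = 139.47

139.47


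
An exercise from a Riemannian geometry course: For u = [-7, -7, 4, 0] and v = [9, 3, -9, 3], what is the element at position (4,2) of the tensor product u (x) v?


The outer product entry T_{ij} = u_i * v_j.
We need i=4, j=2.
u_4 = 0, v_2 = 3
T_{4,2} = 0 * 3 = 0

0


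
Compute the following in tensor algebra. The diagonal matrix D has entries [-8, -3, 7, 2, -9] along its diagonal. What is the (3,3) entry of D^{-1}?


For a diagonal matrix, the inverse has entries (D^{-1})_{ii} = 1/d_{ii}.
The diagonal entries are: d_{11} = -8, d_{22} = -3, d_{33} = 7, d_{44} = 2, d_{55} = -9
We need (D^{-1})_{33} = 1/d_{33} = 1/7 = 1/7

1/7


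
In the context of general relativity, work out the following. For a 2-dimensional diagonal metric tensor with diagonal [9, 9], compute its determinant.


For a diagonal metric, the determinant is the product of diagonal entries.
Diagonal entries: 9, 9
det(g) = 9 * 9 = 81

81


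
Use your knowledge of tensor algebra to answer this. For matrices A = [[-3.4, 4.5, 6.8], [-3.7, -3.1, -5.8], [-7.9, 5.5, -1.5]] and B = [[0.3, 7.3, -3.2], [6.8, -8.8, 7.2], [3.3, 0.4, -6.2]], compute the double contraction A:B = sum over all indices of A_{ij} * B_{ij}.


A:B = sum over all i,j of A_{ij} * B_{ij}.
Row 1: -3.4*0.3=-1.02, 4.5*7.3=32.85, 6.8*-3.2=-21.76 => row sum = 10.07
Row 2: -3.7*6.8=-25.16, -3.1*-8.8=27.28, -5.8*7.2=-41.76 => row sum = -39.64
Row 3: -7.9*3.3=-26.07, 5.5*0.4=2.2, -1.5*-6.2=9.3 => row sum = -14.57
Total = 10.07 + -39.64 + -14.57 = -44.14

-44.14


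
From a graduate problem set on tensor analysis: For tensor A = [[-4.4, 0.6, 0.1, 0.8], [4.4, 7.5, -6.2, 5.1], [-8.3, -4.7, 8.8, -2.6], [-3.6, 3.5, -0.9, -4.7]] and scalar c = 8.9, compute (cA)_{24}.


Scalar multiplication: (cA)_{ij} = c * A_{ij}.
c = 8.9
A_{24} = 5.1
(cA)_{24} = 8.9 * 5.1 = 45.39

45.39


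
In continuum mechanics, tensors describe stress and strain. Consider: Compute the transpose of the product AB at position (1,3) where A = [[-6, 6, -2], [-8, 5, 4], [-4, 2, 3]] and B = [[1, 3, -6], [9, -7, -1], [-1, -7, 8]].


(AB)^T_{ij} = (AB)_{ji} = sum_k A_{jk} B_{ki}.
For i=1, j=3 we need (AB)_{31}:
A_{31} * B_{11} = -4 * 1 = -4
A_{32} * B_{21} = 2 * 9 = 18
A_{33} * B_{31} = 3 * -1 = -3
Sum = -4 + 18 + -3 = 11

11


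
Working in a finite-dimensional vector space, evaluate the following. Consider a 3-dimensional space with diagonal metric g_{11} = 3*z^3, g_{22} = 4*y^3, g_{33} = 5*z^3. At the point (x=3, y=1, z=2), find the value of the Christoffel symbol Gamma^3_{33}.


For a diagonal metric, Gamma^k_{ij} = (1/2) g^{kk} (dg_{ik}/dx_j + dg_{jk}/dx_i - dg_{ij}/dx_k).
The metric is diagonal, so g_{ab} = 0 for a != b.
At the given point: g_{11} = 24, g_{22} = 4, g_{33} = 40
g^{33} = 1/40
dg_{33}/dx_3 = dg_{33}/dx_3 = 60
dg_{33}/dx_3 = dg_{33}/dx_3 = 60
dg_{33}/dx_3 = dg_{33}/dx_3 = 60
Numerator = 60 + 60 - 60 = 60
Gamma^3_{33} = 60 / (2 * 40) = 3/4

3/4


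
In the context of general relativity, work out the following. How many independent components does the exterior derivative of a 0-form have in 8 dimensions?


The exterior derivative of a p-form is a (p+1)-form.
Its number of independent components is C(n, p+1).
n = 8, p+1 = 1
C(8, 1) = 8

8


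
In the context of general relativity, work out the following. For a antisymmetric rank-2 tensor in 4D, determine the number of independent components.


A antisymmetric rank-2 tensor in d dimensions has d(d-1)/2 independent components.
d = 4
d(d-1)/2 = 4 * 3 / 2 = 12 / 2 = 6

6


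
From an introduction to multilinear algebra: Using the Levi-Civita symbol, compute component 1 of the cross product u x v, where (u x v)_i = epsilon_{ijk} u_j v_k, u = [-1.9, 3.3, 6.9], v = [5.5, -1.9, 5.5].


(u x v)_1 = sum_{j,k} epsilon_{1jk} u_j v_k. Only permutations of (1,2,3) contribute; the two non-zero terms are:
eps_{123} u_2 v_3 = 1 * 3.3 * 5.5 = 18.15
eps_{132} u_3 v_2 = -1 * 6.9 * -1.9 = 13.11
(u x v)_1 = 31.26

31.26


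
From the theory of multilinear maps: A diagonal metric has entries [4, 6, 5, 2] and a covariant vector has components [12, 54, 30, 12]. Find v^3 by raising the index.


To raise an index with a diagonal metric: v^i = v_i / g_{ii}.
For index 3: v_3 = 30, g_{33} = 5
v^3 = 30 / 5 = 6

6


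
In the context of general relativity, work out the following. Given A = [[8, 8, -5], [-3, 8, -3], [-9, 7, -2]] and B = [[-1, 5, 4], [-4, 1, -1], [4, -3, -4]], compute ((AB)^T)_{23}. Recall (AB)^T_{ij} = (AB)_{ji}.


(AB)^T_{ij} = (AB)_{ji} = sum_k A_{jk} B_{ki}.
For i=2, j=3 we need (AB)_{32}:
A_{31} * B_{12} = -9 * 5 = -45
A_{32} * B_{22} = 7 * 1 = 7
A_{33} * B_{32} = -2 * -3 = 6
Sum = -45 + 7 + 6 = -32

-32


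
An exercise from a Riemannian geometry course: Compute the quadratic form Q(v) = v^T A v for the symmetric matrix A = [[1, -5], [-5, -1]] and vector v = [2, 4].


First compute Av:
(Av)_1 = 1*2 + -5*4 = -18
(Av)_2 = -5*2 + -1*4 = -14
Av = [-18, -14]
Then v^T (Av) = 2*-18 + 4*-14
= -36 + -56 = -92

-92


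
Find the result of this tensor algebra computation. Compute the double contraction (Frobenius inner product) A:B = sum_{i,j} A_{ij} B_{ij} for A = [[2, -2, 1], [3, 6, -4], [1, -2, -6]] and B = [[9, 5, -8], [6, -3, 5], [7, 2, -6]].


A:B = sum over all i,j of A_{ij} * B_{ij}.
Row 1: 2*9=18, -2*5=-10, 1*-8=-8 => row sum = 0
Row 2: 3*6=18, 6*-3=-18, -4*5=-20 => row sum = -20
Row 3: 1*7=7, -2*2=-4, -6*-6=36 => row sum = 39
Total = 0 + -20 + 39 = 19

19
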